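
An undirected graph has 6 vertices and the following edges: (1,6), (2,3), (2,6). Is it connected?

Step 1: Build adjacency list from edges:
  1: 6
  2: 3, 6
  3: 2
  4: (none)
  5: (none)
  6: 1, 2

Step 2: Run BFS/DFS from vertex 1:
  Visited: {1, 6, 2, 3}
  Reached 4 of 6 vertices

Step 3: Only 4 of 6 vertices reached. Graph is disconnected.
Connected components: {1, 2, 3, 6}, {4}, {5}
Answer: No, the graph is not connected (3 components).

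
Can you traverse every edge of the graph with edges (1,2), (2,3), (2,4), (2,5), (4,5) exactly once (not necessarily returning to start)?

Step 1: Find the degree of each vertex:
  deg(1) = 1
  deg(2) = 4
  deg(3) = 1
  deg(4) = 2
  deg(5) = 2

Step 2: Count vertices with odd degree:
  Odd-degree vertices: 1, 3 (2 total)

Step 3: Apply Euler's theorem:
  - Eulerian circuit exists iff graph is connected and all vertices have even degree
  - Eulerian path exists iff graph is connected and has 0 or 2 odd-degree vertices

Graph is connected with exactly 2 odd-degree vertices (1, 3).
Eulerian path exists (starting and ending at the odd-degree vertices), but no Eulerian circuit.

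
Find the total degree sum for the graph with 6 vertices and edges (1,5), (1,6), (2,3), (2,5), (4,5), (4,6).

Step 1: Count edges incident to each vertex:
  deg(1) = 2 (neighbors: 5, 6)
  deg(2) = 2 (neighbors: 3, 5)
  deg(3) = 1 (neighbors: 2)
  deg(4) = 2 (neighbors: 5, 6)
  deg(5) = 3 (neighbors: 1, 2, 4)
  deg(6) = 2 (neighbors: 1, 4)

Step 2: Sum all degrees:
  2 + 2 + 1 + 2 + 3 + 2 = 12

Verification: sum of degrees = 2 * |E| = 2 * 6 = 12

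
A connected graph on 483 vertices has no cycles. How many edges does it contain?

A tree on n vertices always has exactly n - 1 edges.
For n = 483: edges = 483 - 1 = 482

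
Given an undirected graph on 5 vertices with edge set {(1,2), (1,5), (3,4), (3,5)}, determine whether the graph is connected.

Step 1: Build adjacency list from edges:
  1: 2, 5
  2: 1
  3: 4, 5
  4: 3
  5: 1, 3

Step 2: Run BFS/DFS from vertex 1:
  Visited: {1, 2, 5, 3, 4}
  Reached 5 of 5 vertices

Step 3: All 5 vertices reached from vertex 1, so the graph is connected.
Answer: Yes, the graph is connected.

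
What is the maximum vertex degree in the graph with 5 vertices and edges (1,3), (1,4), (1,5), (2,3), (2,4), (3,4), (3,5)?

Step 1: Count edges incident to each vertex:
  deg(1) = 3 (neighbors: 3, 4, 5)
  deg(2) = 2 (neighbors: 3, 4)
  deg(3) = 4 (neighbors: 1, 2, 4, 5)
  deg(4) = 3 (neighbors: 1, 2, 3)
  deg(5) = 2 (neighbors: 1, 3)

Step 2: Find maximum:
  max(3, 2, 4, 3, 2) = 4 (vertex 3)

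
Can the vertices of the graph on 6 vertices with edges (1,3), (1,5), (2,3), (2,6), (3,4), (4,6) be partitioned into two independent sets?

Step 1: Attempt 2-coloring using BFS:
  Start at vertex 1, assign color 0
  Color vertex 3 with color 1 (neighbor of 1)
  Color vertex 5 with color 1 (neighbor of 1)
  Color vertex 2 with color 0 (neighbor of 3)
  Color vertex 4 with color 0 (neighbor of 3)
  Color vertex 6 with color 1 (neighbor of 2)

Step 2: 2-coloring succeeded. No conflicts found.
  Set A (color 0): {1, 2, 4}
  Set B (color 1): {3, 5, 6}

The graph is bipartite with partition {1, 2, 4}, {3, 5, 6}.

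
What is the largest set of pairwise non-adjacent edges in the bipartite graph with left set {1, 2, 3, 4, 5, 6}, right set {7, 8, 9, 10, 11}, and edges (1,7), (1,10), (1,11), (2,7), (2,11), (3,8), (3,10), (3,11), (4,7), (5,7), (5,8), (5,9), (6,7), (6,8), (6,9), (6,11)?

Step 1: List the neighbors of each left vertex:
  1: 7, 10, 11
  2: 7, 11
  3: 8, 10, 11
  4: 7
  5: 7, 8, 9
  6: 7, 8, 9, 11

Step 2: Greedily match left vertices, then look for augmenting paths:
  Match 1 -- 10
  Match 2 -- 11
  Match 3 -- 8
  Match 4 -- 7
  Match 5 -- 9
  No augmenting path remains.

Step 3: Verify this is maximum:
  Matching size 5 = min(|L|, |R|) = min(6, 5), which is an upper bound, so this matching is maximum.

Maximum matching: {(1,10), (2,11), (3,8), (4,7), (5,9)}
Size: 5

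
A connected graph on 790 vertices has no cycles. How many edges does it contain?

A tree on n vertices always has exactly n - 1 edges.
For n = 790: edges = 790 - 1 = 789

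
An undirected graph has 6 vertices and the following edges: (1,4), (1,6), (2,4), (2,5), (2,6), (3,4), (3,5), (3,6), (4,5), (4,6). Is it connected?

Step 1: Build adjacency list from edges:
  1: 4, 6
  2: 4, 5, 6
  3: 4, 5, 6
  4: 1, 2, 3, 5, 6
  5: 2, 3, 4
  6: 1, 2, 3, 4

Step 2: Run BFS/DFS from vertex 1:
  Visited: {1, 4, 6, 2, 3, 5}
  Reached 6 of 6 vertices

Step 3: All 6 vertices reached from vertex 1, so the graph is connected.
Answer: Yes, the graph is connected.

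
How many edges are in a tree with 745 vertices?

A tree on n vertices always has exactly n - 1 edges.
For n = 745: edges = 745 - 1 = 744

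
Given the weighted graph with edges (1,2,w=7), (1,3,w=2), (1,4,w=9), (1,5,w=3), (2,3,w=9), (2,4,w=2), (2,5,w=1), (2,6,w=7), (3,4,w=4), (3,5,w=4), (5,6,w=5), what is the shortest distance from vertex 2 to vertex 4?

Step 1: Build adjacency list with weights:
  1: 2(w=7), 3(w=2), 4(w=9), 5(w=3)
  2: 1(w=7), 3(w=9), 4(w=2), 5(w=1), 6(w=7)
  3: 1(w=2), 2(w=9), 4(w=4), 5(w=4)
  4: 1(w=9), 2(w=2), 3(w=4)
  5: 1(w=3), 2(w=1), 3(w=4), 6(w=5)
  6: 2(w=7), 5(w=5)

Step 2: Apply Dijkstra's algorithm from vertex 2:
  Visit vertex 2 (distance=0)
    Update dist[1] = 7
    Update dist[3] = 9
    Update dist[4] = 2
    Update dist[5] = 1
    Update dist[6] = 7
  Visit vertex 5 (distance=1)
    Update dist[1] = 4
    Update dist[3] = 5
    Update dist[6] = 6
  Visit vertex 4 (distance=2)

Step 3: Shortest path: 2 -> 4
Total weight: 2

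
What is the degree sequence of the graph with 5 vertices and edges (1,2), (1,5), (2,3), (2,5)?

Step 1: Count edges incident to each vertex:
  deg(1) = 2 (neighbors: 2, 5)
  deg(2) = 3 (neighbors: 1, 3, 5)
  deg(3) = 1 (neighbors: 2)
  deg(4) = 0 (neighbors: none)
  deg(5) = 2 (neighbors: 1, 2)

Step 2: Sort degrees in non-increasing order:
  Degrees: [2, 3, 1, 0, 2] -> sorted: [3, 2, 2, 1, 0]

Degree sequence: [3, 2, 2, 1, 0]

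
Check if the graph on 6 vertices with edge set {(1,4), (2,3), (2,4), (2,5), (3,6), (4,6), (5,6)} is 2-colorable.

Step 1: Attempt 2-coloring using BFS:
  Start at vertex 1, assign color 0
  Color vertex 4 with color 1 (neighbor of 1)
  Color vertex 2 with color 0 (neighbor of 4)
  Color vertex 6 with color 0 (neighbor of 4)
  Color vertex 3 with color 1 (neighbor of 2)
  Color vertex 5 with color 1 (neighbor of 2)

Step 2: 2-coloring succeeded. No conflicts found.
  Set A (color 0): {1, 2, 6}
  Set B (color 1): {3, 4, 5}

The graph is bipartite with partition {1, 2, 6}, {3, 4, 5}.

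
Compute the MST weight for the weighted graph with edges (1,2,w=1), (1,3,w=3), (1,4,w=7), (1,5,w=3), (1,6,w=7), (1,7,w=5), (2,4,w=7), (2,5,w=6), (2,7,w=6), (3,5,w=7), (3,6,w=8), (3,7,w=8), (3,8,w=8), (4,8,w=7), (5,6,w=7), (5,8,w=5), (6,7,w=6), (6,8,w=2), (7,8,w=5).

Apply Kruskal's algorithm (sort edges by weight, add if no cycle):

Sorted edges by weight:
  (1,2) w=1
  (6,8) w=2
  (1,3) w=3
  (1,5) w=3
  (1,7) w=5
  (5,8) w=5
  (7,8) w=5
  (2,5) w=6
  (2,7) w=6
  (6,7) w=6
  (1,6) w=7
  (1,4) w=7
  (2,4) w=7
  (3,5) w=7
  (4,8) w=7
  (5,6) w=7
  (3,6) w=8
  (3,7) w=8
  (3,8) w=8

Add edge (1,2) w=1 -- no cycle. Running total: 1
Add edge (6,8) w=2 -- no cycle. Running total: 3
Add edge (1,3) w=3 -- no cycle. Running total: 6
Add edge (1,5) w=3 -- no cycle. Running total: 9
Add edge (1,7) w=5 -- no cycle. Running total: 14
Add edge (5,8) w=5 -- no cycle. Running total: 19
Skip edge (7,8) w=5 -- would create cycle
Skip edge (2,5) w=6 -- would create cycle
Skip edge (2,7) w=6 -- would create cycle
Skip edge (6,7) w=6 -- would create cycle
Skip edge (1,6) w=7 -- would create cycle
Add edge (1,4) w=7 -- no cycle. Running total: 26

MST edges: (1,2,w=1), (6,8,w=2), (1,3,w=3), (1,5,w=3), (1,7,w=5), (5,8,w=5), (1,4,w=7)
Total MST weight: 1 + 2 + 3 + 3 + 5 + 5 + 7 = 26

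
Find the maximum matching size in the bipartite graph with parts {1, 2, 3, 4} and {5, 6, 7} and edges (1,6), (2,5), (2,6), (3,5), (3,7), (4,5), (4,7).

Step 1: List the neighbors of each left vertex:
  1: 6
  2: 5, 6
  3: 5, 7
  4: 5, 7

Step 2: Greedily match left vertices, then look for augmenting paths:
  Match 1 -- 6
  Match 2 -- 5
  Match 3 -- 7
  No augmenting path remains.

Step 3: Verify this is maximum:
  Matching size 3 = min(|L|, |R|) = min(4, 3), which is an upper bound, so this matching is maximum.

Maximum matching: {(1,6), (2,5), (3,7)}
Size: 3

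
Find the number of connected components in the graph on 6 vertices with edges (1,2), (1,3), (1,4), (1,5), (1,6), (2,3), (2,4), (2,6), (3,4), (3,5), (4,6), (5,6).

Step 1: Build adjacency list from edges:
  1: 2, 3, 4, 5, 6
  2: 1, 3, 4, 6
  3: 1, 2, 4, 5
  4: 1, 2, 3, 6
  5: 1, 3, 6
  6: 1, 2, 4, 5

Step 2: Run BFS/DFS from vertex 1:
  Visited: {1, 2, 3, 4, 5, 6}
  Reached 6 of 6 vertices

Step 3: All 6 vertices reached from vertex 1, so the graph is connected.
Number of connected components: 1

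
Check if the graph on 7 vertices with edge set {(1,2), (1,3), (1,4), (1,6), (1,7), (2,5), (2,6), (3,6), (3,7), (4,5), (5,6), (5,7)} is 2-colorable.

Step 1: Attempt 2-coloring using BFS:
  Start at vertex 1, assign color 0
  Color vertex 2 with color 1 (neighbor of 1)
  Color vertex 3 with color 1 (neighbor of 1)
  Color vertex 4 with color 1 (neighbor of 1)
  Color vertex 6 with color 1 (neighbor of 1)
  Color vertex 7 with color 1 (neighbor of 1)
  Color vertex 5 with color 0 (neighbor of 2)

Step 2: Conflict found! Vertices 2 and 6 are adjacent but have the same color.
This means the graph contains an odd cycle.

The graph is NOT bipartite.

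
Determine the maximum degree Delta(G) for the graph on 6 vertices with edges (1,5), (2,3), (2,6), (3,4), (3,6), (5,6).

Step 1: Count edges incident to each vertex:
  deg(1) = 1 (neighbors: 5)
  deg(2) = 2 (neighbors: 3, 6)
  deg(3) = 3 (neighbors: 2, 4, 6)
  deg(4) = 1 (neighbors: 3)
  deg(5) = 2 (neighbors: 1, 6)
  deg(6) = 3 (neighbors: 2, 3, 5)

Step 2: Find maximum:
  max(1, 2, 3, 1, 2, 3) = 3 (vertex 3)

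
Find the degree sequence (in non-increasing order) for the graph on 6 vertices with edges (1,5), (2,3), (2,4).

Step 1: Count edges incident to each vertex:
  deg(1) = 1 (neighbors: 5)
  deg(2) = 2 (neighbors: 3, 4)
  deg(3) = 1 (neighbors: 2)
  deg(4) = 1 (neighbors: 2)
  deg(5) = 1 (neighbors: 1)
  deg(6) = 0 (neighbors: none)

Step 2: Sort degrees in non-increasing order:
  Degrees: [1, 2, 1, 1, 1, 0] -> sorted: [2, 1, 1, 1, 1, 0]

Degree sequence: [2, 1, 1, 1, 1, 0]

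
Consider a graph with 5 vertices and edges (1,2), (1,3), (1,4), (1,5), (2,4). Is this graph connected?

Step 1: Build adjacency list from edges:
  1: 2, 3, 4, 5
  2: 1, 4
  3: 1
  4: 1, 2
  5: 1

Step 2: Run BFS/DFS from vertex 1:
  Visited: {1, 2, 3, 4, 5}
  Reached 5 of 5 vertices

Step 3: All 5 vertices reached from vertex 1, so the graph is connected.
Answer: Yes, the graph is connected.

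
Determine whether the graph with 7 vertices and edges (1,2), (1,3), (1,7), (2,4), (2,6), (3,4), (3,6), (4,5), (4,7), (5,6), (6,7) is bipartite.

Step 1: Attempt 2-coloring using BFS:
  Start at vertex 1, assign color 0
  Color vertex 2 with color 1 (neighbor of 1)
  Color vertex 3 with color 1 (neighbor of 1)
  Color vertex 7 with color 1 (neighbor of 1)
  Color vertex 4 with color 0 (neighbor of 2)
  Color vertex 6 with color 0 (neighbor of 2)
  Color vertex 5 with color 1 (neighbor of 4)

Step 2: 2-coloring succeeded. No conflicts found.
  Set A (color 0): {1, 4, 6}
  Set B (color 1): {2, 3, 5, 7}

The graph is bipartite with partition {1, 4, 6}, {2, 3, 5, 7}.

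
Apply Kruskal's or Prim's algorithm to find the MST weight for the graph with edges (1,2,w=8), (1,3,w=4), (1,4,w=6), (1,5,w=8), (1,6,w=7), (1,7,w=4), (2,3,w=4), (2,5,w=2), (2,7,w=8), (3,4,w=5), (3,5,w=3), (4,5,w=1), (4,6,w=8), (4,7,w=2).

Apply Kruskal's algorithm (sort edges by weight, add if no cycle):

Sorted edges by weight:
  (4,5) w=1
  (2,5) w=2
  (4,7) w=2
  (3,5) w=3
  (1,7) w=4
  (1,3) w=4
  (2,3) w=4
  (3,4) w=5
  (1,4) w=6
  (1,6) w=7
  (1,2) w=8
  (1,5) w=8
  (2,7) w=8
  (4,6) w=8

Add edge (4,5) w=1 -- no cycle. Running total: 1
Add edge (2,5) w=2 -- no cycle. Running total: 3
Add edge (4,7) w=2 -- no cycle. Running total: 5
Add edge (3,5) w=3 -- no cycle. Running total: 8
Add edge (1,7) w=4 -- no cycle. Running total: 12
Skip edge (1,3) w=4 -- would create cycle
Skip edge (2,3) w=4 -- would create cycle
Skip edge (3,4) w=5 -- would create cycle
Skip edge (1,4) w=6 -- would create cycle
Add edge (1,6) w=7 -- no cycle. Running total: 19

MST edges: (4,5,w=1), (2,5,w=2), (4,7,w=2), (3,5,w=3), (1,7,w=4), (1,6,w=7)
Total MST weight: 1 + 2 + 2 + 3 + 4 + 7 = 19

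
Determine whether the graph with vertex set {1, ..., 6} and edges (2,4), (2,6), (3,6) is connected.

Step 1: Build adjacency list from edges:
  1: (none)
  2: 4, 6
  3: 6
  4: 2
  5: (none)
  6: 2, 3

Step 2: Run BFS/DFS from vertex 1:
  Visited: {1}
  Reached 1 of 6 vertices

Step 3: Only 1 of 6 vertices reached. Graph is disconnected.
Connected components: {1}, {2, 3, 4, 6}, {5}
Answer: No, the graph is not connected (3 components).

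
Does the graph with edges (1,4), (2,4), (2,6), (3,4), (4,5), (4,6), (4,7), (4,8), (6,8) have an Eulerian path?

Step 1: Find the degree of each vertex:
  deg(1) = 1
  deg(2) = 2
  deg(3) = 1
  deg(4) = 7
  deg(5) = 1
  deg(6) = 3
  deg(7) = 1
  deg(8) = 2

Step 2: Count vertices with odd degree:
  Odd-degree vertices: 1, 3, 4, 5, 6, 7 (6 total)

Step 3: Apply Euler's theorem:
  - Eulerian circuit exists iff graph is connected and all vertices have even degree
  - Eulerian path exists iff graph is connected and has 0 or 2 odd-degree vertices

Graph has 6 odd-degree vertices (need 0 or 2).
Neither Eulerian path nor Eulerian circuit exists.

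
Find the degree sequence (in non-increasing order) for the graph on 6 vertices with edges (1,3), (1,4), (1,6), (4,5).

Step 1: Count edges incident to each vertex:
  deg(1) = 3 (neighbors: 3, 4, 6)
  deg(2) = 0 (neighbors: none)
  deg(3) = 1 (neighbors: 1)
  deg(4) = 2 (neighbors: 1, 5)
  deg(5) = 1 (neighbors: 4)
  deg(6) = 1 (neighbors: 1)

Step 2: Sort degrees in non-increasing order:
  Degrees: [3, 0, 1, 2, 1, 1] -> sorted: [3, 2, 1, 1, 1, 0]

Degree sequence: [3, 2, 1, 1, 1, 0]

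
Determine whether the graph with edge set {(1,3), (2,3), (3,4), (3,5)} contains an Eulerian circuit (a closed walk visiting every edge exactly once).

Step 1: Find the degree of each vertex:
  deg(1) = 1
  deg(2) = 1
  deg(3) = 4
  deg(4) = 1
  deg(5) = 1

Step 2: Count vertices with odd degree:
  Odd-degree vertices: 1, 2, 4, 5 (4 total)

Step 3: Apply Euler's theorem:
  - Eulerian circuit exists iff graph is connected and all vertices have even degree
  - Eulerian path exists iff graph is connected and has 0 or 2 odd-degree vertices

Graph has 4 odd-degree vertices (need 0 or 2).
Neither Eulerian path nor Eulerian circuit exists.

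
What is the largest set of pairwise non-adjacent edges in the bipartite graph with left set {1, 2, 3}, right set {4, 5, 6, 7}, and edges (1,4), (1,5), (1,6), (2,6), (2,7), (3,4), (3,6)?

Step 1: List the neighbors of each left vertex:
  1: 4, 5, 6
  2: 6, 7
  3: 4, 6

Step 2: Greedily match left vertices, then look for augmenting paths:
  Match 1 -- 5
  Match 2 -- 6
  Match 3 -- 4
  No augmenting path remains.

Step 3: Verify this is maximum:
  Matching size 3 = min(|L|, |R|) = min(3, 4), which is an upper bound, so this matching is maximum.

Maximum matching: {(1,5), (2,6), (3,4)}
Size: 3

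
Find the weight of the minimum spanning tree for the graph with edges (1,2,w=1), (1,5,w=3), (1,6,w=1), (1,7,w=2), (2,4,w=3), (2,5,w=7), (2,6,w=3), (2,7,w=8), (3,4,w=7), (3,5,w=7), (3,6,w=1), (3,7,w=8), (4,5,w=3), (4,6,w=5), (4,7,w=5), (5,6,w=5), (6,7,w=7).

Apply Kruskal's algorithm (sort edges by weight, add if no cycle):

Sorted edges by weight:
  (1,6) w=1
  (1,2) w=1
  (3,6) w=1
  (1,7) w=2
  (1,5) w=3
  (2,4) w=3
  (2,6) w=3
  (4,5) w=3
  (4,6) w=5
  (4,7) w=5
  (5,6) w=5
  (2,5) w=7
  (3,4) w=7
  (3,5) w=7
  (6,7) w=7
  (2,7) w=8
  (3,7) w=8

Add edge (1,6) w=1 -- no cycle. Running total: 1
Add edge (1,2) w=1 -- no cycle. Running total: 2
Add edge (3,6) w=1 -- no cycle. Running total: 3
Add edge (1,7) w=2 -- no cycle. Running total: 5
Add edge (1,5) w=3 -- no cycle. Running total: 8
Add edge (2,4) w=3 -- no cycle. Running total: 11

MST edges: (1,6,w=1), (1,2,w=1), (3,6,w=1), (1,7,w=2), (1,5,w=3), (2,4,w=3)
Total MST weight: 1 + 1 + 1 + 2 + 3 + 3 = 11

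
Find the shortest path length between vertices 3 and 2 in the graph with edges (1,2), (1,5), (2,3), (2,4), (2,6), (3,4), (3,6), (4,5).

Step 1: Build adjacency list:
  1: 2, 5
  2: 1, 3, 4, 6
  3: 2, 4, 6
  4: 2, 3, 5
  5: 1, 4
  6: 2, 3

Step 2: BFS from vertex 3 to find shortest path to 2:
  vertex 2 reached at distance 1

Step 3: Shortest path: 3 -> 2
Path length: 1 edge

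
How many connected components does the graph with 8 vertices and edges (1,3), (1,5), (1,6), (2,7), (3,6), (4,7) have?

Step 1: Build adjacency list from edges:
  1: 3, 5, 6
  2: 7
  3: 1, 6
  4: 7
  5: 1
  6: 1, 3
  7: 2, 4
  8: (none)

Step 2: Run BFS/DFS from vertex 1:
  Visited: {1, 3, 5, 6}
  Reached 4 of 8 vertices

Step 3: Only 4 of 8 vertices reached. Graph is disconnected.
Connected components: {1, 3, 5, 6}, {2, 4, 7}, {8}
Number of connected components: 3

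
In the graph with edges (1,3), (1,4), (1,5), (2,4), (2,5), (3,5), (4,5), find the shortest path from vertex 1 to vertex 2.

Step 1: Build adjacency list:
  1: 3, 4, 5
  2: 4, 5
  3: 1, 5
  4: 1, 2, 5
  5: 1, 2, 3, 4

Step 2: BFS from vertex 1 to find shortest path to 2:
  vertex 3 reached at distance 1
  vertex 4 reached at distance 1
  vertex 5 reached at distance 1
  vertex 2 reached at distance 2

Step 3: Shortest path: 1 -> 5 -> 2
Path length: 2 edges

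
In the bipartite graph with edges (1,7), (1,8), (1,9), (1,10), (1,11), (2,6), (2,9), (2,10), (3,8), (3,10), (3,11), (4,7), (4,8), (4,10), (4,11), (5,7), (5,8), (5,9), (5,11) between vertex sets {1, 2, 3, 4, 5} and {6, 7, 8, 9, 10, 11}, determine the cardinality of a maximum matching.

Step 1: List the neighbors of each left vertex:
  1: 7, 8, 9, 10, 11
  2: 6, 9, 10
  3: 8, 10, 11
  4: 7, 8, 10, 11
  5: 7, 8, 9, 11

Step 2: Greedily match left vertices, then look for augmenting paths:
  Match 1 -- 7
  Match 2 -- 6
  Match 3 -- 8
  Match 4 -- 10
  Match 5 -- 9
  No augmenting path remains.

Step 3: Verify this is maximum:
  Matching size 5 = min(|L|, |R|) = min(5, 6), which is an upper bound, so this matching is maximum.

Maximum matching: {(1,7), (2,6), (3,8), (4,10), (5,9)}
Size: 5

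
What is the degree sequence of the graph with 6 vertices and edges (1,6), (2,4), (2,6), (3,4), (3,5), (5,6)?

Step 1: Count edges incident to each vertex:
  deg(1) = 1 (neighbors: 6)
  deg(2) = 2 (neighbors: 4, 6)
  deg(3) = 2 (neighbors: 4, 5)
  deg(4) = 2 (neighbors: 2, 3)
  deg(5) = 2 (neighbors: 3, 6)
  deg(6) = 3 (neighbors: 1, 2, 5)

Step 2: Sort degrees in non-increasing order:
  Degrees: [1, 2, 2, 2, 2, 3] -> sorted: [3, 2, 2, 2, 2, 1]

Degree sequence: [3, 2, 2, 2, 2, 1]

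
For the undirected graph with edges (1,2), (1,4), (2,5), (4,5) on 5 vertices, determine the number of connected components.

Step 1: Build adjacency list from edges:
  1: 2, 4
  2: 1, 5
  3: (none)
  4: 1, 5
  5: 2, 4

Step 2: Run BFS/DFS from vertex 1:
  Visited: {1, 2, 4, 5}
  Reached 4 of 5 vertices

Step 3: Only 4 of 5 vertices reached. Graph is disconnected.
Connected components: {1, 2, 4, 5}, {3}
Number of connected components: 2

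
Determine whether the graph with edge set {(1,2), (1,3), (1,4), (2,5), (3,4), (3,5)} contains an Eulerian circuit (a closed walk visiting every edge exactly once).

Step 1: Find the degree of each vertex:
  deg(1) = 3
  deg(2) = 2
  deg(3) = 3
  deg(4) = 2
  deg(5) = 2

Step 2: Count vertices with odd degree:
  Odd-degree vertices: 1, 3 (2 total)

Step 3: Apply Euler's theorem:
  - Eulerian circuit exists iff graph is connected and all vertices have even degree
  - Eulerian path exists iff graph is connected and has 0 or 2 odd-degree vertices

Graph is connected with exactly 2 odd-degree vertices (1, 3).
Eulerian path exists (starting and ending at the odd-degree vertices), but no Eulerian circuit.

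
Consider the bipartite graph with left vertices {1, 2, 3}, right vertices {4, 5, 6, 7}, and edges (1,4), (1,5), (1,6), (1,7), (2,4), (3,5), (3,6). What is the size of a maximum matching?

Step 1: List the neighbors of each left vertex:
  1: 4, 5, 6, 7
  2: 4
  3: 5, 6

Step 2: Greedily match left vertices, then look for augmenting paths:
  Match 1 -- 6
  Match 2 -- 4
  Match 3 -- 5
  No augmenting path remains.

Step 3: Verify this is maximum:
  Matching size 3 = min(|L|, |R|) = min(3, 4), which is an upper bound, so this matching is maximum.

Maximum matching: {(1,6), (2,4), (3,5)}
Size: 3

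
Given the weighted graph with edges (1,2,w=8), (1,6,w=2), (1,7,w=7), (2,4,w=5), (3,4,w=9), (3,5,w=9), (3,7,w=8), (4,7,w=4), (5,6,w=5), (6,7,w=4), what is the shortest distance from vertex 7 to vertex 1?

Step 1: Build adjacency list with weights:
  1: 2(w=8), 6(w=2), 7(w=7)
  2: 1(w=8), 4(w=5)
  3: 4(w=9), 5(w=9), 7(w=8)
  4: 2(w=5), 3(w=9), 7(w=4)
  5: 3(w=9), 6(w=5)
  6: 1(w=2), 5(w=5), 7(w=4)
  7: 1(w=7), 3(w=8), 4(w=4), 6(w=4)

Step 2: Apply Dijkstra's algorithm from vertex 7:
  Visit vertex 7 (distance=0)
    Update dist[1] = 7
    Update dist[3] = 8
    Update dist[4] = 4
    Update dist[6] = 4
  Visit vertex 4 (distance=4)
    Update dist[2] = 9
  Visit vertex 6 (distance=4)
    Update dist[1] = 6
    Update dist[5] = 9
  Visit vertex 1 (distance=6)

Step 3: Shortest path: 7 -> 6 -> 1
Total weight: 4 + 2 = 6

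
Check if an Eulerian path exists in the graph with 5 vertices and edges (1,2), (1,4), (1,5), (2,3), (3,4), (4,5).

Step 1: Find the degree of each vertex:
  deg(1) = 3
  deg(2) = 2
  deg(3) = 2
  deg(4) = 3
  deg(5) = 2

Step 2: Count vertices with odd degree:
  Odd-degree vertices: 1, 4 (2 total)

Step 3: Apply Euler's theorem:
  - Eulerian circuit exists iff graph is connected and all vertices have even degree
  - Eulerian path exists iff graph is connected and has 0 or 2 odd-degree vertices

Graph is connected with exactly 2 odd-degree vertices (1, 4).
Eulerian path exists (starting and ending at the odd-degree vertices), but no Eulerian circuit.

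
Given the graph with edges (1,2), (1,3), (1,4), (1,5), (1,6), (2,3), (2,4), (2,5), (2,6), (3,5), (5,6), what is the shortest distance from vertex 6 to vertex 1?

Step 1: Build adjacency list:
  1: 2, 3, 4, 5, 6
  2: 1, 3, 4, 5, 6
  3: 1, 2, 5
  4: 1, 2
  5: 1, 2, 3, 6
  6: 1, 2, 5

Step 2: BFS from vertex 6 to find shortest path to 1:
  vertex 1 reached at distance 1

Step 3: Shortest path: 6 -> 1
Path length: 1 edge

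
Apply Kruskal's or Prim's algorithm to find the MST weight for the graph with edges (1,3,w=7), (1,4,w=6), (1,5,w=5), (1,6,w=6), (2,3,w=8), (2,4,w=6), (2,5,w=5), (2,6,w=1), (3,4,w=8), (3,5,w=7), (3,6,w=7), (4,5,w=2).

Apply Kruskal's algorithm (sort edges by weight, add if no cycle):

Sorted edges by weight:
  (2,6) w=1
  (4,5) w=2
  (1,5) w=5
  (2,5) w=5
  (1,6) w=6
  (1,4) w=6
  (2,4) w=6
  (1,3) w=7
  (3,6) w=7
  (3,5) w=7
  (2,3) w=8
  (3,4) w=8

Add edge (2,6) w=1 -- no cycle. Running total: 1
Add edge (4,5) w=2 -- no cycle. Running total: 3
Add edge (1,5) w=5 -- no cycle. Running total: 8
Add edge (2,5) w=5 -- no cycle. Running total: 13
Skip edge (1,6) w=6 -- would create cycle
Skip edge (1,4) w=6 -- would create cycle
Skip edge (2,4) w=6 -- would create cycle
Add edge (1,3) w=7 -- no cycle. Running total: 20

MST edges: (2,6,w=1), (4,5,w=2), (1,5,w=5), (2,5,w=5), (1,3,w=7)
Total MST weight: 1 + 2 + 5 + 5 + 7 = 20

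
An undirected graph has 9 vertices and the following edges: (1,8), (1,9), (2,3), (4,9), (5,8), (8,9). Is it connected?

Step 1: Build adjacency list from edges:
  1: 8, 9
  2: 3
  3: 2
  4: 9
  5: 8
  6: (none)
  7: (none)
  8: 1, 5, 9
  9: 1, 4, 8

Step 2: Run BFS/DFS from vertex 1:
  Visited: {1, 8, 9, 5, 4}
  Reached 5 of 9 vertices

Step 3: Only 5 of 9 vertices reached. Graph is disconnected.
Connected components: {1, 4, 5, 8, 9}, {2, 3}, {6}, {7}
Answer: No, the graph is not connected (4 components).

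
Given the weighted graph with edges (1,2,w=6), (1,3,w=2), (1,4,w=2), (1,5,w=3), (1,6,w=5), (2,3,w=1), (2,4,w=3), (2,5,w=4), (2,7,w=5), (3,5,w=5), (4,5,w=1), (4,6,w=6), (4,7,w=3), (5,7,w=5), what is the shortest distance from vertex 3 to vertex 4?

Step 1: Build adjacency list with weights:
  1: 2(w=6), 3(w=2), 4(w=2), 5(w=3), 6(w=5)
  2: 1(w=6), 3(w=1), 4(w=3), 5(w=4), 7(w=5)
  3: 1(w=2), 2(w=1), 5(w=5)
  4: 1(w=2), 2(w=3), 5(w=1), 6(w=6), 7(w=3)
  5: 1(w=3), 2(w=4), 3(w=5), 4(w=1), 7(w=5)
  6: 1(w=5), 4(w=6)
  7: 2(w=5), 4(w=3), 5(w=5)

Step 2: Apply Dijkstra's algorithm from vertex 3:
  Visit vertex 3 (distance=0)
    Update dist[1] = 2
    Update dist[2] = 1
    Update dist[5] = 5
  Visit vertex 2 (distance=1)
    Update dist[4] = 4
    Update dist[7] = 6
  Visit vertex 1 (distance=2)
    Update dist[6] = 7
  Visit vertex 4 (distance=4)

Step 3: Shortest path: 3 -> 2 -> 4
Total weight: 1 + 3 = 4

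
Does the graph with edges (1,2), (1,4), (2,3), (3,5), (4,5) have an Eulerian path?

Step 1: Find the degree of each vertex:
  deg(1) = 2
  deg(2) = 2
  deg(3) = 2
  deg(4) = 2
  deg(5) = 2

Step 2: Count vertices with odd degree:
  All vertices have even degree (0 odd-degree vertices)

Step 3: Apply Euler's theorem:
  - Eulerian circuit exists iff graph is connected and all vertices have even degree
  - Eulerian path exists iff graph is connected and has 0 or 2 odd-degree vertices

Graph is connected with 0 odd-degree vertices.
Both Eulerian circuit and Eulerian path exist.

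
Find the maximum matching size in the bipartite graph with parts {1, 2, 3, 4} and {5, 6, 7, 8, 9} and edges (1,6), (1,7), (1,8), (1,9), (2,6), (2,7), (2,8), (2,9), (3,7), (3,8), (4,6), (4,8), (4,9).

Step 1: List the neighbors of each left vertex:
  1: 6, 7, 8, 9
  2: 6, 7, 8, 9
  3: 7, 8
  4: 6, 8, 9

Step 2: Greedily match left vertices, then look for augmenting paths:
  Match 1 -- 6
  Match 2 -- 7
  Match 3 -- 8
  Match 4 -- 9
  No augmenting path remains.

Step 3: Verify this is maximum:
  Matching size 4 = min(|L|, |R|) = min(4, 5), which is an upper bound, so this matching is maximum.

Maximum matching: {(1,6), (2,7), (3,8), (4,9)}
Size: 4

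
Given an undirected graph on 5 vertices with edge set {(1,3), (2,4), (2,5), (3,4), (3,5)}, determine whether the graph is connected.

Step 1: Build adjacency list from edges:
  1: 3
  2: 4, 5
  3: 1, 4, 5
  4: 2, 3
  5: 2, 3

Step 2: Run BFS/DFS from vertex 1:
  Visited: {1, 3, 4, 5, 2}
  Reached 5 of 5 vertices

Step 3: All 5 vertices reached from vertex 1, so the graph is connected.
Answer: Yes, the graph is connected.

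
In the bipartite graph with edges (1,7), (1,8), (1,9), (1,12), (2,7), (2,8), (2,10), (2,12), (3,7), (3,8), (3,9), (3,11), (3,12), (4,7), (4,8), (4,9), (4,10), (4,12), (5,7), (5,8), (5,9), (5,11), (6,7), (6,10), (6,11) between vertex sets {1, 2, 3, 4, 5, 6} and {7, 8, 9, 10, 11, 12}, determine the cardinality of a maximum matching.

Step 1: List the neighbors of each left vertex:
  1: 7, 8, 9, 12
  2: 7, 8, 10, 12
  3: 7, 8, 9, 11, 12
  4: 7, 8, 9, 10, 12
  5: 7, 8, 9, 11
  6: 7, 10, 11

Step 2: Greedily match left vertices, then look for augmenting paths:
  Match 1 -- 12
  Match 2 -- 8
  Match 3 -- 9
  Match 4 -- 10
  Match 5 -- 11
  Match 6 -- 7
  No augmenting path remains.

Step 3: Verify this is maximum:
  Matching size 6 = min(|L|, |R|) = min(6, 6), which is an upper bound, so this matching is maximum.

Maximum matching: {(1,12), (2,8), (3,9), (4,10), (5,11), (6,7)}
Size: 6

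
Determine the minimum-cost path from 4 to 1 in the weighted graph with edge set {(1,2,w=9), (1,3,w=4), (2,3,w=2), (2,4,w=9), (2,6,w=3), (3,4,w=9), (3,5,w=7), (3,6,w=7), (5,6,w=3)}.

Step 1: Build adjacency list with weights:
  1: 2(w=9), 3(w=4)
  2: 1(w=9), 3(w=2), 4(w=9), 6(w=3)
  3: 1(w=4), 2(w=2), 4(w=9), 5(w=7), 6(w=7)
  4: 2(w=9), 3(w=9)
  5: 3(w=7), 6(w=3)
  6: 2(w=3), 3(w=7), 5(w=3)

Step 2: Apply Dijkstra's algorithm from vertex 4:
  Visit vertex 4 (distance=0)
    Update dist[2] = 9
    Update dist[3] = 9
  Visit vertex 2 (distance=9)
    Update dist[1] = 18
    Update dist[6] = 12
  Visit vertex 3 (distance=9)
    Update dist[1] = 13
    Update dist[5] = 16
  Visit vertex 6 (distance=12)
    Update dist[5] = 15
  Visit vertex 1 (distance=13)

Step 3: Shortest path: 4 -> 3 -> 1
Total weight: 9 + 4 = 13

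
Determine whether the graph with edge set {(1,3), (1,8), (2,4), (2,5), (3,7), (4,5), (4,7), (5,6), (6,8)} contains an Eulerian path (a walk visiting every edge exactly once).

Step 1: Find the degree of each vertex:
  deg(1) = 2
  deg(2) = 2
  deg(3) = 2
  deg(4) = 3
  deg(5) = 3
  deg(6) = 2
  deg(7) = 2
  deg(8) = 2

Step 2: Count vertices with odd degree:
  Odd-degree vertices: 4, 5 (2 total)

Step 3: Apply Euler's theorem:
  - Eulerian circuit exists iff graph is connected and all vertices have even degree
  - Eulerian path exists iff graph is connected and has 0 or 2 odd-degree vertices

Graph is connected with exactly 2 odd-degree vertices (4, 5).
Eulerian path exists (starting and ending at the odd-degree vertices), but no Eulerian circuit.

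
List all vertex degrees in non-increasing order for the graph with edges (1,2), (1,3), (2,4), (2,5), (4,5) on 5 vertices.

Step 1: Count edges incident to each vertex:
  deg(1) = 2 (neighbors: 2, 3)
  deg(2) = 3 (neighbors: 1, 4, 5)
  deg(3) = 1 (neighbors: 1)
  deg(4) = 2 (neighbors: 2, 5)
  deg(5) = 2 (neighbors: 2, 4)

Step 2: Sort degrees in non-increasing order:
  Degrees: [2, 3, 1, 2, 2] -> sorted: [3, 2, 2, 2, 1]

Degree sequence: [3, 2, 2, 2, 1]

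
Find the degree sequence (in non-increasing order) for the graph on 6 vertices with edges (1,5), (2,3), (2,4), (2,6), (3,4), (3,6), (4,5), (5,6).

Step 1: Count edges incident to each vertex:
  deg(1) = 1 (neighbors: 5)
  deg(2) = 3 (neighbors: 3, 4, 6)
  deg(3) = 3 (neighbors: 2, 4, 6)
  deg(4) = 3 (neighbors: 2, 3, 5)
  deg(5) = 3 (neighbors: 1, 4, 6)
  deg(6) = 3 (neighbors: 2, 3, 5)

Step 2: Sort degrees in non-increasing order:
  Degrees: [1, 3, 3, 3, 3, 3] -> sorted: [3, 3, 3, 3, 3, 1]

Degree sequence: [3, 3, 3, 3, 3, 1]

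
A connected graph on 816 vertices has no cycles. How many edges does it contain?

A tree on n vertices always has exactly n - 1 edges.
For n = 816: edges = 816 - 1 = 815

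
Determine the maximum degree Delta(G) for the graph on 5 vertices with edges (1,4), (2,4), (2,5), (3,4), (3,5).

Step 1: Count edges incident to each vertex:
  deg(1) = 1 (neighbors: 4)
  deg(2) = 2 (neighbors: 4, 5)
  deg(3) = 2 (neighbors: 4, 5)
  deg(4) = 3 (neighbors: 1, 2, 3)
  deg(5) = 2 (neighbors: 2, 3)

Step 2: Find maximum:
  max(1, 2, 2, 3, 2) = 3 (vertex 4)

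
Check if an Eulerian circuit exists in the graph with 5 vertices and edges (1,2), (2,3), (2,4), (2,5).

Step 1: Find the degree of each vertex:
  deg(1) = 1
  deg(2) = 4
  deg(3) = 1
  deg(4) = 1
  deg(5) = 1

Step 2: Count vertices with odd degree:
  Odd-degree vertices: 1, 3, 4, 5 (4 total)

Step 3: Apply Euler's theorem:
  - Eulerian circuit exists iff graph is connected and all vertices have even degree
  - Eulerian path exists iff graph is connected and has 0 or 2 odd-degree vertices

Graph has 4 odd-degree vertices (need 0 or 2).
Neither Eulerian path nor Eulerian circuit exists.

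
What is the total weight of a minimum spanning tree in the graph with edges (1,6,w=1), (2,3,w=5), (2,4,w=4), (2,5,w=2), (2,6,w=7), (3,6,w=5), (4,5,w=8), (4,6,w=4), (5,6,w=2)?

Apply Kruskal's algorithm (sort edges by weight, add if no cycle):

Sorted edges by weight:
  (1,6) w=1
  (2,5) w=2
  (5,6) w=2
  (2,4) w=4
  (4,6) w=4
  (2,3) w=5
  (3,6) w=5
  (2,6) w=7
  (4,5) w=8

Add edge (1,6) w=1 -- no cycle. Running total: 1
Add edge (2,5) w=2 -- no cycle. Running total: 3
Add edge (5,6) w=2 -- no cycle. Running total: 5
Add edge (2,4) w=4 -- no cycle. Running total: 9
Skip edge (4,6) w=4 -- would create cycle
Add edge (2,3) w=5 -- no cycle. Running total: 14

MST edges: (1,6,w=1), (2,5,w=2), (5,6,w=2), (2,4,w=4), (2,3,w=5)
Total MST weight: 1 + 2 + 2 + 4 + 5 = 14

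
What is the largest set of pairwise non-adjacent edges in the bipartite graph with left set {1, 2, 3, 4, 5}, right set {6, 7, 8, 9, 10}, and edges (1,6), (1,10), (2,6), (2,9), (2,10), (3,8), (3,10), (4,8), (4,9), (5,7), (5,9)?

Step 1: List the neighbors of each left vertex:
  1: 6, 10
  2: 6, 9, 10
  3: 8, 10
  4: 8, 9
  5: 7, 9

Step 2: Greedily match left vertices, then look for augmenting paths:
  Match 1 -- 6
  Match 2 -- 9
  Match 3 -- 10
  Match 4 -- 8
  Match 5 -- 7
  No augmenting path remains.

Step 3: Verify this is maximum:
  Matching size 5 = min(|L|, |R|) = min(5, 5), which is an upper bound, so this matching is maximum.

Maximum matching: {(1,6), (2,9), (3,10), (4,8), (5,7)}
Size: 5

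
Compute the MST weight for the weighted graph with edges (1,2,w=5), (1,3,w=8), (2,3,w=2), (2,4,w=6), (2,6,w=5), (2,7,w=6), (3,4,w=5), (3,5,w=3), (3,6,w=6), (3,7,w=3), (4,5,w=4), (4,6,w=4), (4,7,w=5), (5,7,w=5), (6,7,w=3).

Apply Kruskal's algorithm (sort edges by weight, add if no cycle):

Sorted edges by weight:
  (2,3) w=2
  (3,7) w=3
  (3,5) w=3
  (6,7) w=3
  (4,5) w=4
  (4,6) w=4
  (1,2) w=5
  (2,6) w=5
  (3,4) w=5
  (4,7) w=5
  (5,7) w=5
  (2,4) w=6
  (2,7) w=6
  (3,6) w=6
  (1,3) w=8

Add edge (2,3) w=2 -- no cycle. Running total: 2
Add edge (3,7) w=3 -- no cycle. Running total: 5
Add edge (3,5) w=3 -- no cycle. Running total: 8
Add edge (6,7) w=3 -- no cycle. Running total: 11
Add edge (4,5) w=4 -- no cycle. Running total: 15
Skip edge (4,6) w=4 -- would create cycle
Add edge (1,2) w=5 -- no cycle. Running total: 20

MST edges: (2,3,w=2), (3,7,w=3), (3,5,w=3), (6,7,w=3), (4,5,w=4), (1,2,w=5)
Total MST weight: 2 + 3 + 3 + 3 + 4 + 5 = 20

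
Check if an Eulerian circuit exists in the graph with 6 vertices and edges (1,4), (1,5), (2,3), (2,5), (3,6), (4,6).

Step 1: Find the degree of each vertex:
  deg(1) = 2
  deg(2) = 2
  deg(3) = 2
  deg(4) = 2
  deg(5) = 2
  deg(6) = 2

Step 2: Count vertices with odd degree:
  All vertices have even degree (0 odd-degree vertices)

Step 3: Apply Euler's theorem:
  - Eulerian circuit exists iff graph is connected and all vertices have even degree
  - Eulerian path exists iff graph is connected and has 0 or 2 odd-degree vertices

Graph is connected with 0 odd-degree vertices.
Both Eulerian circuit and Eulerian path exist.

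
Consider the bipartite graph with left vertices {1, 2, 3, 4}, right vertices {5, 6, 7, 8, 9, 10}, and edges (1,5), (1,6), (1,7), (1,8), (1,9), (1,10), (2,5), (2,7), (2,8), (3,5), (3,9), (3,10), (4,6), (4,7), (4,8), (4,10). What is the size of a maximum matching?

Step 1: List the neighbors of each left vertex:
  1: 5, 6, 7, 8, 9, 10
  2: 5, 7, 8
  3: 5, 9, 10
  4: 6, 7, 8, 10

Step 2: Greedily match left vertices, then look for augmenting paths:
  Match 1 -- 5
  Match 2 -- 7
  Match 3 -- 9
  Match 4 -- 6
  No augmenting path remains.

Step 3: Verify this is maximum:
  Matching size 4 = min(|L|, |R|) = min(4, 6), which is an upper bound, so this matching is maximum.

Maximum matching: {(1,5), (2,7), (3,9), (4,6)}
Size: 4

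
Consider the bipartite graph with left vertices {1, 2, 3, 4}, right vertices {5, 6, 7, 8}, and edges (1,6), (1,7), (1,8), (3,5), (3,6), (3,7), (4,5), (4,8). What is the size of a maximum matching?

Step 1: List the neighbors of each left vertex:
  1: 6, 7, 8
  2: (none)
  3: 5, 6, 7
  4: 5, 8

Step 2: Greedily match left vertices, then look for augmenting paths:
  Match 1 -- 6
  Match 3 -- 5
  Match 4 -- 8
  No augmenting path remains.

Step 3: Verify this is maximum:
  Matching has size 3. The vertex set {1, 3, 4} covers every edge and has size 3; any matching has at most one edge per cover vertex, so 3 is maximum (König's theorem).

Maximum matching: {(1,6), (3,5), (4,8)}
Size: 3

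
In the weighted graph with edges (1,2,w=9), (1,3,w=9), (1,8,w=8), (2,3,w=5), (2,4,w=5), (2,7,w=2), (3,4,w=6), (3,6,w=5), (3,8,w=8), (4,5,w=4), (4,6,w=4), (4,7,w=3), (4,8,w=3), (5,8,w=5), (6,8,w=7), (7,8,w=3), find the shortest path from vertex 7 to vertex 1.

Step 1: Build adjacency list with weights:
  1: 2(w=9), 3(w=9), 8(w=8)
  2: 1(w=9), 3(w=5), 4(w=5), 7(w=2)
  3: 1(w=9), 2(w=5), 4(w=6), 6(w=5), 8(w=8)
  4: 2(w=5), 3(w=6), 5(w=4), 6(w=4), 7(w=3), 8(w=3)
  5: 4(w=4), 8(w=5)
  6: 3(w=5), 4(w=4), 8(w=7)
  7: 2(w=2), 4(w=3), 8(w=3)
  8: 1(w=8), 3(w=8), 4(w=3), 5(w=5), 6(w=7), 7(w=3)

Step 2: Apply Dijkstra's algorithm from vertex 7:
  Visit vertex 7 (distance=0)
    Update dist[2] = 2
    Update dist[4] = 3
    Update dist[8] = 3
  Visit vertex 2 (distance=2)
    Update dist[1] = 11
    Update dist[3] = 7
  Visit vertex 4 (distance=3)
    Update dist[5] = 7
    Update dist[6] = 7
  Visit vertex 8 (distance=3)
  Visit vertex 3 (distance=7)
  Visit vertex 5 (distance=7)
  Visit vertex 6 (distance=7)
  Visit vertex 1 (distance=11)

Step 3: Shortest path: 7 -> 8 -> 1
Total weight: 3 + 8 = 11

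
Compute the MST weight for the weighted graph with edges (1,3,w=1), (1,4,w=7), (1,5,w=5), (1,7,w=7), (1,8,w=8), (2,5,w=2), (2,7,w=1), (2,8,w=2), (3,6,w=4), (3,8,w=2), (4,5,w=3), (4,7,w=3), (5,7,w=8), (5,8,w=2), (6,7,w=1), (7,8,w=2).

Apply Kruskal's algorithm (sort edges by weight, add if no cycle):

Sorted edges by weight:
  (1,3) w=1
  (2,7) w=1
  (6,7) w=1
  (2,5) w=2
  (2,8) w=2
  (3,8) w=2
  (5,8) w=2
  (7,8) w=2
  (4,5) w=3
  (4,7) w=3
  (3,6) w=4
  (1,5) w=5
  (1,4) w=7
  (1,7) w=7
  (1,8) w=8
  (5,7) w=8

Add edge (1,3) w=1 -- no cycle. Running total: 1
Add edge (2,7) w=1 -- no cycle. Running total: 2
Add edge (6,7) w=1 -- no cycle. Running total: 3
Add edge (2,5) w=2 -- no cycle. Running total: 5
Add edge (2,8) w=2 -- no cycle. Running total: 7
Add edge (3,8) w=2 -- no cycle. Running total: 9
Skip edge (5,8) w=2 -- would create cycle
Skip edge (7,8) w=2 -- would create cycle
Add edge (4,5) w=3 -- no cycle. Running total: 12

MST edges: (1,3,w=1), (2,7,w=1), (6,7,w=1), (2,5,w=2), (2,8,w=2), (3,8,w=2), (4,5,w=3)
Total MST weight: 1 + 1 + 1 + 2 + 2 + 2 + 3 = 12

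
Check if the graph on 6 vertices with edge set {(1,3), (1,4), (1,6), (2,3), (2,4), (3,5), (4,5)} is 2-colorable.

Step 1: Attempt 2-coloring using BFS:
  Start at vertex 1, assign color 0
  Color vertex 3 with color 1 (neighbor of 1)
  Color vertex 4 with color 1 (neighbor of 1)
  Color vertex 6 with color 1 (neighbor of 1)
  Color vertex 2 with color 0 (neighbor of 3)
  Color vertex 5 with color 0 (neighbor of 3)

Step 2: 2-coloring succeeded. No conflicts found.
  Set A (color 0): {1, 2, 5}
  Set B (color 1): {3, 4, 6}

The graph is bipartite with partition {1, 2, 5}, {3, 4, 6}.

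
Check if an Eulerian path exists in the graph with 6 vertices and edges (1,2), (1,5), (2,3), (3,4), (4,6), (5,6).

Step 1: Find the degree of each vertex:
  deg(1) = 2
  deg(2) = 2
  deg(3) = 2
  deg(4) = 2
  deg(5) = 2
  deg(6) = 2

Step 2: Count vertices with odd degree:
  All vertices have even degree (0 odd-degree vertices)

Step 3: Apply Euler's theorem:
  - Eulerian circuit exists iff graph is connected and all vertices have even degree
  - Eulerian path exists iff graph is connected and has 0 or 2 odd-degree vertices

Graph is connected with 0 odd-degree vertices.
Both Eulerian circuit and Eulerian path exist.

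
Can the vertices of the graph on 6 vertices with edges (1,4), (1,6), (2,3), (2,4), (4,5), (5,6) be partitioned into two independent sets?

Step 1: Attempt 2-coloring using BFS:
  Start at vertex 1, assign color 0
  Color vertex 4 with color 1 (neighbor of 1)
  Color vertex 6 with color 1 (neighbor of 1)
  Color vertex 2 with color 0 (neighbor of 4)
  Color vertex 5 with color 0 (neighbor of 4)
  Color vertex 3 with color 1 (neighbor of 2)

Step 2: 2-coloring succeeded. No conflicts found.
  Set A (color 0): {1, 2, 5}
  Set B (color 1): {3, 4, 6}

The graph is bipartite with partition {1, 2, 5}, {3, 4, 6}.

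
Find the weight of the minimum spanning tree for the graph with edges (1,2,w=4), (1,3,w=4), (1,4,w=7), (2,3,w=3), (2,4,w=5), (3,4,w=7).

Apply Kruskal's algorithm (sort edges by weight, add if no cycle):

Sorted edges by weight:
  (2,3) w=3
  (1,3) w=4
  (1,2) w=4
  (2,4) w=5
  (1,4) w=7
  (3,4) w=7

Add edge (2,3) w=3 -- no cycle. Running total: 3
Add edge (1,3) w=4 -- no cycle. Running total: 7
Skip edge (1,2) w=4 -- would create cycle
Add edge (2,4) w=5 -- no cycle. Running total: 12

MST edges: (2,3,w=3), (1,3,w=4), (2,4,w=5)
Total MST weight: 3 + 4 + 5 = 12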